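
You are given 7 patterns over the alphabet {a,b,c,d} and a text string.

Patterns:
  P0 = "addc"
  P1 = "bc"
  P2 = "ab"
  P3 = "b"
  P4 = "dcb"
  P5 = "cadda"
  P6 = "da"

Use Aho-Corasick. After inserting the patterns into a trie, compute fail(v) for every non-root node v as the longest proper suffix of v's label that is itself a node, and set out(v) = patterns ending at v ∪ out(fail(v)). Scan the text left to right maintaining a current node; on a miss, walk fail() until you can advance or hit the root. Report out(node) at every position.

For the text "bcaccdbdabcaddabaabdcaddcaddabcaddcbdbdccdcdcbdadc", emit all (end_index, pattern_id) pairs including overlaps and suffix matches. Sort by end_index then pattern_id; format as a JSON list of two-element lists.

Build automaton:
Trie nodes:
  0='ε' goto a→1 b→5 c→11 d→8
  1='a' goto b→7 d→2
  2='ad' goto d→3
  3='add' goto c→4
  4='addc' goto ·  ←P0
  5='b' goto c→6  ←P3
  6='bc' goto ·  ←P1
  7='ab' goto ·  ←P2
  8='d' goto a→16 c→9
  9='dc' goto b→10
  10='dcb' goto ·  ←P4
  11='c' goto a→12
  12='ca' goto d→13
  13='cad' goto d→14
  14='cadd' goto a→15
  15='cadda' goto ·  ←P5
  16='da' goto ·  ←P6

BFS fail/out derivation:
  fail(1) 'a': from fail(0)=0 chase 'a': 0 ⇒ 0;  out=∅∪out(0)=∅
  fail(5) 'b': from fail(0)=0 chase 'b': 0 ⇒ 0;  out={3}∪out(0)={3}
  fail(8) 'd': from fail(0)=0 chase 'd': 0 ⇒ 0;  out=∅∪out(0)=∅
  fail(11) 'c': from fail(0)=0 chase 'c': 0 ⇒ 0;  out=∅∪out(0)=∅
  fail(2) 'ad': from fail(1)=0 chase 'd': 0 ⇒ 8;  out=∅∪out(8)=∅
  fail(6) 'bc': from fail(5)=0 chase 'c': 0 ⇒ 11;  out={1}∪out(11)={1}
  fail(7) 'ab': from fail(1)=0 chase 'b': 0 ⇒ 5;  out={2}∪out(5)={2,3}
  fail(9) 'dc': from fail(8)=0 chase 'c': 0 ⇒ 11;  out=∅∪out(11)=∅
  fail(12) 'ca': from fail(11)=0 chase 'a': 0 ⇒ 1;  out=∅∪out(1)=∅
  fail(16) 'da': from fail(8)=0 chase 'a': 0 ⇒ 1;  out={6}∪out(1)={6}
  fail(3) 'add': from fail(2)=8 chase 'd': 8→0 ⇒ 8;  out=∅∪out(8)=∅
  fail(10) 'dcb': from fail(9)=11 chase 'b': 11→0 ⇒ 5;  out={4}∪out(5)={3,4}
  fail(13) 'cad': from fail(12)=1 chase 'd': 1 ⇒ 2;  out=∅∪out(2)=∅
  fail(4) 'addc': from fail(3)=8 chase 'c': 8 ⇒ 9;  out={0}∪out(9)={0}
  fail(14) 'cadd': from fail(13)=2 chase 'd': 2 ⇒ 3;  out=∅∪out(3)=∅
  fail(15) 'cadda': from fail(14)=3 chase 'a': 3→8 ⇒ 16;  out={5}∪out(16)={5,6}

Run:
[0] read 'b'  n0⇒n5  → match P3@[0:0]
[1] read 'c'  n5⇒n6  → match P1@[0:1]
[2] read 'a'  n6⇒n12 (fail-walked)
[3] read 'c'  n12⇒n11 (fail-walked)
[4] read 'c'  n11⇒n11 (fail-walked)
[5] read 'd'  n11⇒n8 (fail-walked)
[6] read 'b'  n8⇒n5 (fail-walked)  → match P3@[6:6]
[7] read 'd'  n5⇒n8 (fail-walked)
[8] read 'a'  n8⇒n16  → match P6@[7:8]
[9] read 'b'  n16⇒n7 (fail-walked)  → match P2@[8:9],P3@[9:9]
[10] read 'c'  n7⇒n6 (fail-walked)  → match P1@[9:10]
[11] read 'a'  n6⇒n12 (fail-walked)
[12] read 'd'  n12⇒n13
[13] read 'd'  n13⇒n14
[14] read 'a'  n14⇒n15  → match P5@[10:14],P6@[13:14]
[15] read 'b'  n15⇒n7 (fail-walked)  → match P2@[14:15],P3@[15:15]
[16] read 'a'  n7⇒n1 (fail-walked)
[17] read 'a'  n1⇒n1 (fail-walked)
[18] read 'b'  n1⇒n7  → match P2@[17:18],P3@[18:18]
[19] read 'd'  n7⇒n8 (fail-walked)
[20] read 'c'  n8⇒n9
[21] read 'a'  n9⇒n12 (fail-walked)
[22] read 'd'  n12⇒n13
[23] read 'd'  n13⇒n14
[24] read 'c'  n14⇒n4 (fail-walked)  → match P0@[21:24]
[25] read 'a'  n4⇒n12 (fail-walked)
[26] read 'd'  n12⇒n13
[27] read 'd'  n13⇒n14
[28] read 'a'  n14⇒n15  → match P5@[24:28],P6@[27:28]
[29] read 'b'  n15⇒n7 (fail-walked)  → match P2@[28:29],P3@[29:29]
[30] read 'c'  n7⇒n6 (fail-walked)  → match P1@[29:30]
[31] read 'a'  n6⇒n12 (fail-walked)
[32] read 'd'  n12⇒n13
[33] read 'd'  n13⇒n14
[34] read 'c'  n14⇒n4 (fail-walked)  → match P0@[31:34]
[35] read 'b'  n4⇒n10 (fail-walked)  → match P3@[35:35],P4@[33:35]
[36] read 'd'  n10⇒n8 (fail-walked)
[37] read 'b'  n8⇒n5 (fail-walked)  → match P3@[37:37]
[38] read 'd'  n5⇒n8 (fail-walked)
[39] read 'c'  n8⇒n9
[40] read 'c'  n9⇒n11 (fail-walked)
[41] read 'd'  n11⇒n8 (fail-walked)
[42] read 'c'  n8⇒n9
[43] read 'd'  n9⇒n8 (fail-walked)
[44] read 'c'  n8⇒n9
[45] read 'b'  n9⇒n10  → match P3@[45:45],P4@[43:45]
[46] read 'd'  n10⇒n8 (fail-walked)
[47] read 'a'  n8⇒n16  → match P6@[46:47]
[48] read 'd'  n16⇒n2 (fail-walked)
[49] read 'c'  n2⇒n9 (fail-walked)

All matches (sorted): [[0,3],[1,1],[6,3],[8,6],[9,2],[9,3],[10,1],[14,5],[14,6],[15,2],[15,3],[18,2],[18,3],[24,0],[28,5],[28,6],[29,2],[29,3],[30,1],[34,0],[35,3],[35,4],[37,3],[45,3],[45,4],[47,6]]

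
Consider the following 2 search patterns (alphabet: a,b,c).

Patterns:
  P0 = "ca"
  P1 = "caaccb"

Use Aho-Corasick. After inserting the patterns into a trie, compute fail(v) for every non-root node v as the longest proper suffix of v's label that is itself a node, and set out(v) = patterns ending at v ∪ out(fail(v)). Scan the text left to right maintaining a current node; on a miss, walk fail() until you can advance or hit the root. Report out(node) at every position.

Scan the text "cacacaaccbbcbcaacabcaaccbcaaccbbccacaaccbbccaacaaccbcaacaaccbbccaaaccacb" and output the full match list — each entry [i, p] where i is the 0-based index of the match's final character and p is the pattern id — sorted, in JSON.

Build:
Trie nodes:
  n0 'ε': c→1
  n1 'c': a→2
  n2 'ca': a→3  [P0 ends]
  n3 'caa': c→4
  n4 'caac': c→5
  n5 'caacc': b→6
  n6 'caaccb': ·  [P1 ends]

Failure links (BFS by depth):
  fail(1) 'c': from fail(0)=0 chase 'c': 0 ⇒ 0;  out=∅∪out(0)=∅
  fail(2) 'ca': from fail(1)=0 chase 'a': 0 ⇒ 0;  out={0}∪out(0)={0}
  fail(3) 'caa': from fail(2)=0 chase 'a': 0 ⇒ 0;  out=∅∪out(0)=∅
  fail(4) 'caac': from fail(3)=0 chase 'c': 0 ⇒ 1;  out=∅∪out(1)=∅
  fail(5) 'caacc': from fail(4)=1 chase 'c': 1→0 ⇒ 1;  out=∅∪out(1)=∅
  fail(6) 'caaccb': from fail(5)=1 chase 'b': 1→0 ⇒ 0;  out={1}∪out(0)={1}

Text stream:
[0] read 'c'  n0⇒n1
[1] read 'a'  n1⇒n2  ** P0@[0:1]
[2] read 'c'  n2⇒n1 (via fail)
[3] read 'a'  n1⇒n2  ** P0@[2:3]
[4] read 'c'  n2⇒n1 (via fail)
[5] read 'a'  n1⇒n2  ** P0@[4:5]
[6] read 'a'  n2⇒n3
[7] read 'c'  n3⇒n4
[8] read 'c'  n4⇒n5
[9] read 'b'  n5⇒n6  ** P1@[4:9]
[10] read 'b'  n6⇒n0 (via fail)
[11] read 'c'  n0⇒n1
[12] read 'b'  n1⇒n0 (via fail)
[13] read 'c'  n0⇒n1
[14] read 'a'  n1⇒n2  ** P0@[13:14]
[15] read 'a'  n2⇒n3
[16] read 'c'  n3⇒n4
[17] read 'a'  n4⇒n2 (via fail)  ** P0@[16:17]
[18] read 'b'  n2⇒n0 (via fail)
[19] read 'c'  n0⇒n1
[20] read 'a'  n1⇒n2  ** P0@[19:20]
[21] read 'a'  n2⇒n3
[22] read 'c'  n3⇒n4
[23] read 'c'  n4⇒n5
[24] read 'b'  n5⇒n6  ** P1@[19:24]
[25] read 'c'  n6⇒n1 (via fail)
[26] read 'a'  n1⇒n2  ** P0@[25:26]
[27] read 'a'  n2⇒n3
[28] read 'c'  n3⇒n4
[29] read 'c'  n4⇒n5
[30] read 'b'  n5⇒n6  ** P1@[25:30]
[31] read 'b'  n6⇒n0 (via fail)
[32] read 'c'  n0⇒n1
[33] read 'c'  n1⇒n1 (via fail)
[34] read 'a'  n1⇒n2  ** P0@[33:34]
[35] read 'c'  n2⇒n1 (via fail)
[36] read 'a'  n1⇒n2  ** P0@[35:36]
[37] read 'a'  n2⇒n3
[38] read 'c'  n3⇒n4
[39] read 'c'  n4⇒n5
[40] read 'b'  n5⇒n6  ** P1@[35:40]
[41] read 'b'  n6⇒n0 (via fail)
[42] read 'c'  n0⇒n1
[43] read 'c'  n1⇒n1 (via fail)
[44] read 'a'  n1⇒n2  ** P0@[43:44]
[45] read 'a'  n2⇒n3
[46] read 'c'  n3⇒n4
[47] read 'a'  n4⇒n2 (via fail)  ** P0@[46:47]
[48] read 'a'  n2⇒n3
[49] read 'c'  n3⇒n4
[50] read 'c'  n4⇒n5
[51] read 'b'  n5⇒n6  ** P1@[46:51]
[52] read 'c'  n6⇒n1 (via fail)
[53] read 'a'  n1⇒n2  ** P0@[52:53]
[54] read 'a'  n2⇒n3
[55] read 'c'  n3⇒n4
[56] read 'a'  n4⇒n2 (via fail)  ** P0@[55:56]
[57] read 'a'  n2⇒n3
[58] read 'c'  n3⇒n4
[59] read 'c'  n4⇒n5
[60] read 'b'  n5⇒n6  ** P1@[55:60]
[61] read 'b'  n6⇒n0 (via fail)
[62] read 'c'  n0⇒n1
[63] read 'c'  n1⇒n1 (via fail)
[64] read 'a'  n1⇒n2  ** P0@[63:64]
[65] read 'a'  n2⇒n3
[66] read 'a'  n3⇒n0 (via fail)
[67] read 'c'  n0⇒n1
[68] read 'c'  n1⇒n1 (via fail)
[69] read 'a'  n1⇒n2  ** P0@[68:69]
[70] read 'c'  n2⇒n1 (via fail)
[71] read 'b'  n1⇒n0 (via fail)

Matches: [[1,0],[3,0],[5,0],[9,1],[14,0],[17,0],[20,0],[24,1],[26,0],[30,1],[34,0],[36,0],[40,1],[44,0],[47,0],[51,1],[53,0],[56,0],[60,1],[64,0],[69,0]]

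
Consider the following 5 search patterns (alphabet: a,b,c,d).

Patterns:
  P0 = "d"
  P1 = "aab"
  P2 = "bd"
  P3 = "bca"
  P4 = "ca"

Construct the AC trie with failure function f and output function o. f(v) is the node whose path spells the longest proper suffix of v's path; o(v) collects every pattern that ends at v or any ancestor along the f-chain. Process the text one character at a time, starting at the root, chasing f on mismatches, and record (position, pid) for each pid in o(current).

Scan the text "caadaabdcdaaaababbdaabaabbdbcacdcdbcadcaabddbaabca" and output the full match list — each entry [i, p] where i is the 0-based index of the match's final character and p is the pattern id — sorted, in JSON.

Construct AC machine:
Trie nodes:
  0='ε' goto a→2 b→5 c→9 d→1
  1='d' goto ·  [P0 ends]
  2='a' goto a→3
  3='aa' goto b→4
  4='aab' goto ·  [P1 ends]
  5='b' goto c→7 d→6
  6='bd' goto ·  [P2 ends]
  7='bc' goto a→8
  8='bca' goto ·  [P3 ends]
  9='c' goto a→10
  10='ca' goto ·  [P4 ends]

BFS fail/out derivation:
  n1('d'): parent n0 fail=0; on 'd' 0 → fail=0;  out {0}∪∅={0}
  n2('a'): parent n0 fail=0; on 'a' 0 → fail=0;  out ∅∪∅=∅
  n5('b'): parent n0 fail=0; on 'b' 0 → fail=0;  out ∅∪∅=∅
  n9('c'): parent n0 fail=0; on 'c' 0 → fail=0;  out ∅∪∅=∅
  n3('aa'): parent n2 fail=0; on 'a' 0 → fail=2;  out ∅∪∅=∅
  n6('bd'): parent n5 fail=0; on 'd' 0 → fail=1;  out {2}∪{0}={0,2}
  n7('bc'): parent n5 fail=0; on 'c' 0 → fail=9;  out ∅∪∅=∅
  n10('ca'): parent n9 fail=0; on 'a' 0 → fail=2;  out {4}∪∅={4}
  n4('aab'): parent n3 fail=2; on 'b' 2→0 → fail=5;  out {1}∪∅={1}
  n8('bca'): parent n7 fail=9; on 'a' 9 → fail=10;  out {3}∪{4}={3,4}

Text stream:
i=0 'c': node 0→9
i=1 'a': node 9→10  ** P4@[0:1]
i=2 'a': node 10→3 (fail-walked)
i=3 'd': node 3→1 (fail-walked)  ** P0@[3:3]
i=4 'a': node 1→2 (fail-walked)
i=5 'a': node 2→3
i=6 'b': node 3→4  ** P1@[4:6]
i=7 'd': node 4→6 (fail-walked)  ** P0@[7:7],P2@[6:7]
i=8 'c': node 6→9 (fail-walked)
i=9 'd': node 9→1 (fail-walked)  ** P0@[9:9]
i=10 'a': node 1→2 (fail-walked)
i=11 'a': node 2→3
i=12 'a': node 3→3 (fail-walked)
i=13 'a': node 3→3 (fail-walked)
i=14 'b': node 3→4  ** P1@[12:14]
i=15 'a': node 4→2 (fail-walked)
i=16 'b': node 2→5 (fail-walked)
i=17 'b': node 5→5 (fail-walked)
i=18 'd': node 5→6  ** P0@[18:18],P2@[17:18]
i=19 'a': node 6→2 (fail-walked)
i=20 'a': node 2→3
i=21 'b': node 3→4  ** P1@[19:21]
i=22 'a': node 4→2 (fail-walked)
i=23 'a': node 2→3
i=24 'b': node 3→4  ** P1@[22:24]
i=25 'b': node 4→5 (fail-walked)
i=26 'd': node 5→6  ** P0@[26:26],P2@[25:26]
i=27 'b': node 6→5 (fail-walked)
i=28 'c': node 5→7
i=29 'a': node 7→8  ** P3@[27:29],P4@[28:29]
i=30 'c': node 8→9 (fail-walked)
i=31 'd': node 9→1 (fail-walked)  ** P0@[31:31]
i=32 'c': node 1→9 (fail-walked)
i=33 'd': node 9→1 (fail-walked)  ** P0@[33:33]
i=34 'b': node 1→5 (fail-walked)
i=35 'c': node 5→7
i=36 'a': node 7→8  ** P3@[34:36],P4@[35:36]
i=37 'd': node 8→1 (fail-walked)  ** P0@[37:37]
i=38 'c': node 1→9 (fail-walked)
i=39 'a': node 9→10  ** P4@[38:39]
i=40 'a': node 10→3 (fail-walked)
i=41 'b': node 3→4  ** P1@[39:41]
i=42 'd': node 4→6 (fail-walked)  ** P0@[42:42],P2@[41:42]
i=43 'd': node 6→1 (fail-walked)  ** P0@[43:43]
i=44 'b': node 1→5 (fail-walked)
i=45 'a': node 5→2 (fail-walked)
i=46 'a': node 2→3
i=47 'b': node 3→4  ** P1@[45:47]
i=48 'c': node 4→7 (fail-walked)
i=49 'a': node 7→8  ** P3@[47:49],P4@[48:49]

All matches (sorted): [[1,4],[3,0],[6,1],[7,0],[7,2],[9,0],[14,1],[18,0],[18,2],[21,1],[24,1],[26,0],[26,2],[29,3],[29,4],[31,0],[33,0],[36,3],[36,4],[37,0],[39,4],[41,1],[42,0],[42,2],[43,0],[47,1],[49,3],[49,4]]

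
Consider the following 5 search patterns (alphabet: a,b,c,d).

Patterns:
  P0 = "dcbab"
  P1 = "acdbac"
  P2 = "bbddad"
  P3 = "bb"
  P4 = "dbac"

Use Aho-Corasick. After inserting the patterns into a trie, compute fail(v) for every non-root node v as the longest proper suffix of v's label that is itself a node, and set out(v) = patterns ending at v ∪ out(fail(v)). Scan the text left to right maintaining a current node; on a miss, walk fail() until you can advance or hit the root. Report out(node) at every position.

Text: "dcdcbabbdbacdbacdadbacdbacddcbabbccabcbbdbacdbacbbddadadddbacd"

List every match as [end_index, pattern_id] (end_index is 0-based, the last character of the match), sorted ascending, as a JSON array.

Construct AC machine:
Trie (insert patterns):
  0='ε' goto a→6 b→12 d→1
  1='d' goto b→18 c→2
  2='dc' goto b→3
  3='dcb' goto a→4
  4='dcba' goto b→5
  5='dcbab' goto ·  [P0 ends]
  6='a' goto c→7
  7='ac' goto d→8
  8='acd' goto b→9
  9='acdb' goto a→10
  10='acdba' goto c→11
  11='acdbac' goto ·  [P1 ends]
  12='b' goto b→13
  13='bb' goto d→14  [P3 ends]
  14='bbd' goto d→15
  15='bbdd' goto a→16
  16='bbdda' goto d→17
  17='bbddad' goto ·  [P2 ends]
  18='db' goto a→19
  19='dba' goto c→20
  20='dbac' goto ·  [P4 ends]

Failure links (BFS by depth):
  fail(1) 'd': from fail(0)=0 chase 'd': 0 ⇒ 0;  out=∅∪out(0)=∅
  fail(6) 'a': from fail(0)=0 chase 'a': 0 ⇒ 0;  out=∅∪out(0)=∅
  fail(12) 'b': from fail(0)=0 chase 'b': 0 ⇒ 0;  out=∅∪out(0)=∅
  fail(2) 'dc': from fail(1)=0 chase 'c': 0 ⇒ 0;  out=∅∪out(0)=∅
  fail(7) 'ac': from fail(6)=0 chase 'c': 0 ⇒ 0;  out=∅∪out(0)=∅
  fail(13) 'bb': from fail(12)=0 chase 'b': 0 ⇒ 12;  out={3}∪out(12)={3}
  fail(18) 'db': from fail(1)=0 chase 'b': 0 ⇒ 12;  out=∅∪out(12)=∅
  fail(3) 'dcb': from fail(2)=0 chase 'b': 0 ⇒ 12;  out=∅∪out(12)=∅
  fail(8) 'acd': from fail(7)=0 chase 'd': 0 ⇒ 1;  out=∅∪out(1)=∅
  fail(14) 'bbd': from fail(13)=12 chase 'd': 12→0 ⇒ 1;  out=∅∪out(1)=∅
  fail(19) 'dba': from fail(18)=12 chase 'a': 12→0 ⇒ 6;  out=∅∪out(6)=∅
  fail(4) 'dcba': from fail(3)=12 chase 'a': 12→0 ⇒ 6;  out=∅∪out(6)=∅
  fail(9) 'acdb': from fail(8)=1 chase 'b': 1 ⇒ 18;  out=∅∪out(18)=∅
  fail(15) 'bbdd': from fail(14)=1 chase 'd': 1→0 ⇒ 1;  out=∅∪out(1)=∅
  fail(20) 'dbac': from fail(19)=6 chase 'c': 6 ⇒ 7;  out={4}∪out(7)={4}
  fail(5) 'dcbab': from fail(4)=6 chase 'b': 6→0 ⇒ 12;  out={0}∪out(12)={0}
  fail(10) 'acdba': from fail(9)=18 chase 'a': 18 ⇒ 19;  out=∅∪out(19)=∅
  fail(16) 'bbdda': from fail(15)=1 chase 'a': 1→0 ⇒ 6;  out=∅∪out(6)=∅
  fail(11) 'acdbac': from fail(10)=19 chase 'c': 19 ⇒ 20;  out={1}∪out(20)={1,4}
  fail(17) 'bbddad': from fail(16)=6 chase 'd': 6→0 ⇒ 1;  out={2}∪out(1)={2}

Scan:
pos 0 'd': at 1
pos 1 'c': at 2
pos 2 'd': at 1 ·f
pos 3 'c': at 2
pos 4 'b': at 3
pos 5 'a': at 4
pos 6 'b': at 5  → match P0@[2:6]
pos 7 'b': at 13 ·f  → match P3@[6:7]
pos 8 'd': at 14
pos 9 'b': at 18 ·f
pos 10 'a': at 19
pos 11 'c': at 20  → match P4@[8:11]
pos 12 'd': at 8 ·f
pos 13 'b': at 9
pos 14 'a': at 10
pos 15 'c': at 11  → match P1@[10:15],P4@[12:15]
pos 16 'd': at 8 ·f
pos 17 'a': at 6 ·f
pos 18 'd': at 1 ·f
pos 19 'b': at 18
pos 20 'a': at 19
pos 21 'c': at 20  → match P4@[18:21]
pos 22 'd': at 8 ·f
pos 23 'b': at 9
pos 24 'a': at 10
pos 25 'c': at 11  → match P1@[20:25],P4@[22:25]
pos 26 'd': at 8 ·f
pos 27 'd': at 1 ·f
pos 28 'c': at 2
pos 29 'b': at 3
pos 30 'a': at 4
pos 31 'b': at 5  → match P0@[27:31]
pos 32 'b': at 13 ·f  → match P3@[31:32]
pos 33 'c': at 0 ·f
pos 34 'c': at 0
pos 35 'a': at 6
pos 36 'b': at 12 ·f
pos 37 'c': at 0 ·f
pos 38 'b': at 12
pos 39 'b': at 13  → match P3@[38:39]
pos 40 'd': at 14
pos 41 'b': at 18 ·f
pos 42 'a': at 19
pos 43 'c': at 20  → match P4@[40:43]
pos 44 'd': at 8 ·f
pos 45 'b': at 9
pos 46 'a': at 10
pos 47 'c': at 11  → match P1@[42:47],P4@[44:47]
pos 48 'b': at 12 ·f
pos 49 'b': at 13  → match P3@[48:49]
pos 50 'd': at 14
pos 51 'd': at 15
pos 52 'a': at 16
pos 53 'd': at 17  → match P2@[48:53]
pos 54 'a': at 6 ·f
pos 55 'd': at 1 ·f
pos 56 'd': at 1 ·f
pos 57 'd': at 1 ·f
pos 58 'b': at 18
pos 59 'a': at 19
pos 60 'c': at 20  → match P4@[57:60]
pos 61 'd': at 8 ·f

Result: [[6,0],[7,3],[11,4],[15,1],[15,4],[21,4],[25,1],[25,4],[31,0],[32,3],[39,3],[43,4],[47,1],[47,4],[49,3],[53,2],[60,4]]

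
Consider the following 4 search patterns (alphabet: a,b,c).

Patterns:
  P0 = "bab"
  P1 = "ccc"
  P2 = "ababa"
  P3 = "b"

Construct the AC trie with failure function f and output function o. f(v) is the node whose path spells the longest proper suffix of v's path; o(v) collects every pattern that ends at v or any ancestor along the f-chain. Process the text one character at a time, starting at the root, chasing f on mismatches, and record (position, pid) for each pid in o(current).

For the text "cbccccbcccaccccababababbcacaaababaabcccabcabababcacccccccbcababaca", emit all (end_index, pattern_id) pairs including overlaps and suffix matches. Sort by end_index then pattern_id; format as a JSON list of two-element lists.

Construct AC machine:
Trie (insert patterns):
  n0 'ε': a→7 b→1 c→4
  n1 'b': a→2  ←P3
  n2 'ba': b→3
  n3 'bab': ·  ←P0
  n4 'c': c→5
  n5 'cc': c→6
  n6 'ccc': ·  ←P1
  n7 'a': b→8
  n8 'ab': a→9
  n9 'aba': b→10
  n10 'abab': a→11
  n11 'ababa': ·  ←P2

Failure links (BFS by depth):
  n1('b'): parent n0 fail=0; on 'b' 0 → fail=0;  out {3}∪∅={3}
  n4('c'): parent n0 fail=0; on 'c' 0 → fail=0;  out ∅∪∅=∅
  n7('a'): parent n0 fail=0; on 'a' 0 → fail=0;  out ∅∪∅=∅
  n2('ba'): parent n1 fail=0; on 'a' 0 → fail=7;  out ∅∪∅=∅
  n5('cc'): parent n4 fail=0; on 'c' 0 → fail=4;  out ∅∪∅=∅
  n8('ab'): parent n7 fail=0; on 'b' 0 → fail=1;  out ∅∪{3}={3}
  n3('bab'): parent n2 fail=7; on 'b' 7 → fail=8;  out {0}∪{3}={0,3}
  n6('ccc'): parent n5 fail=4; on 'c' 4 → fail=5;  out {1}∪∅={1}
  n9('aba'): parent n8 fail=1; on 'a' 1 → fail=2;  out ∅∪∅=∅
  n10('abab'): parent n9 fail=2; on 'b' 2 → fail=3;  out ∅∪{0,3}={0,3}
  n11('ababa'): parent n10 fail=3; on 'a' 3→8 → fail=9;  out {2}∪∅={2}

Run:
i=0 'c': node 0→4
i=1 'b': node 4→1 (via fail)  emit P3@[1:1]
i=2 'c': node 1→4 (via fail)
i=3 'c': node 4→5
i=4 'c': node 5→6  emit P1@[2:4]
i=5 'c': node 6→6 (via fail)  emit P1@[3:5]
i=6 'b': node 6→1 (via fail)  emit P3@[6:6]
i=7 'c': node 1→4 (via fail)
i=8 'c': node 4→5
i=9 'c': node 5→6  emit P1@[7:9]
i=10 'a': node 6→7 (via fail)
i=11 'c': node 7→4 (via fail)
i=12 'c': node 4→5
i=13 'c': node 5→6  emit P1@[11:13]
i=14 'c': node 6→6 (via fail)  emit P1@[12:14]
i=15 'a': node 6→7 (via fail)
i=16 'b': node 7→8  emit P3@[16:16]
i=17 'a': node 8→9
i=18 'b': node 9→10  emit P0@[16:18],P3@[18:18]
i=19 'a': node 10→11  emit P2@[15:19]
i=20 'b': node 11→10 (via fail)  emit P0@[18:20],P3@[20:20]
i=21 'a': node 10→11  emit P2@[17:21]
i=22 'b': node 11→10 (via fail)  emit P0@[20:22],P3@[22:22]
i=23 'b': node 10→1 (via fail)  emit P3@[23:23]
i=24 'c': node 1→4 (via fail)
i=25 'a': node 4→7 (via fail)
i=26 'c': node 7→4 (via fail)
i=27 'a': node 4→7 (via fail)
i=28 'a': node 7→7 (via fail)
i=29 'a': node 7→7 (via fail)
i=30 'b': node 7→8  emit P3@[30:30]
i=31 'a': node 8→9
i=32 'b': node 9→10  emit P0@[30:32],P3@[32:32]
i=33 'a': node 10→11  emit P2@[29:33]
i=34 'a': node 11→7 (via fail)
i=35 'b': node 7→8  emit P3@[35:35]
i=36 'c': node 8→4 (via fail)
i=37 'c': node 4→5
i=38 'c': node 5→6  emit P1@[36:38]
i=39 'a': node 6→7 (via fail)
i=40 'b': node 7→8  emit P3@[40:40]
i=41 'c': node 8→4 (via fail)
i=42 'a': node 4→7 (via fail)
i=43 'b': node 7→8  emit P3@[43:43]
i=44 'a': node 8→9
i=45 'b': node 9→10  emit P0@[43:45],P3@[45:45]
i=46 'a': node 10→11  emit P2@[42:46]
i=47 'b': node 11→10 (via fail)  emit P0@[45:47],P3@[47:47]
i=48 'c': node 10→4 (via fail)
i=49 'a': node 4→7 (via fail)
i=50 'c': node 7→4 (via fail)
i=51 'c': node 4→5
i=52 'c': node 5→6  emit P1@[50:52]
i=53 'c': node 6→6 (via fail)  emit P1@[51:53]
i=54 'c': node 6→6 (via fail)  emit P1@[52:54]
i=55 'c': node 6→6 (via fail)  emit P1@[53:55]
i=56 'c': node 6→6 (via fail)  emit P1@[54:56]
i=57 'b': node 6→1 (via fail)  emit P3@[57:57]
i=58 'c': node 1→4 (via fail)
i=59 'a': node 4→7 (via fail)
i=60 'b': node 7→8  emit P3@[60:60]
i=61 'a': node 8→9
i=62 'b': node 9→10  emit P0@[60:62],P3@[62:62]
i=63 'a': node 10→11  emit P2@[59:63]
i=64 'c': node 11→4 (via fail)
i=65 'a': node 4→7 (via fail)

Result: [[1,3],[4,1],[5,1],[6,3],[9,1],[13,1],[14,1],[16,3],[18,0],[18,3],[19,2],[20,0],[20,3],[21,2],[22,0],[22,3],[23,3],[30,3],[32,0],[32,3],[33,2],[35,3],[38,1],[40,3],[43,3],[45,0],[45,3],[46,2],[47,0],[47,3],[52,1],[53,1],[54,1],[55,1],[56,1],[57,3],[60,3],[62,0],[62,3],[63,2]]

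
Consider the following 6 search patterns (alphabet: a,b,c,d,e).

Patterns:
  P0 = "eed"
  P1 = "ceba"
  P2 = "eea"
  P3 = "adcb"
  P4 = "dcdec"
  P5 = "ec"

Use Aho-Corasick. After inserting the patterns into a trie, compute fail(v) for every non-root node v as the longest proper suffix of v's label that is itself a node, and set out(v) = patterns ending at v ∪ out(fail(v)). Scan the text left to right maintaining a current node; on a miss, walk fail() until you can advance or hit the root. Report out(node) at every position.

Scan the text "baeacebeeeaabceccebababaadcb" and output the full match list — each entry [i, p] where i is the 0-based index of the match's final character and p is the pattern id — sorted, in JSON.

Build automaton:
Trie (insert patterns):
  n0 'ε': a→9 c→4 d→13 e→1
  n1 'e': c→18 e→2
  n2 'ee': a→8 d→3
  n3 'eed': ·  [P0 ends]
  n4 'c': e→5
  n5 'ce': b→6
  n6 'ceb': a→7
  n7 'ceba': ·  [P1 ends]
  n8 'eea': ·  [P2 ends]
  n9 'a': d→10
  n10 'ad': c→11
  n11 'adc': b→12
  n12 'adcb': ·  [P3 ends]
  n13 'd': c→14
  n14 'dc': d→15
  n15 'dcd': e→16
  n16 'dcde': c→17
  n17 'dcdec': ·  [P4 ends]
  n18 'ec': ·  [P5 ends]

BFS fail/out derivation:
  n1('e'): parent n0 fail=0; on 'e' 0 → fail=0;  out ∅∪∅=∅
  n4('c'): parent n0 fail=0; on 'c' 0 → fail=0;  out ∅∪∅=∅
  n9('a'): parent n0 fail=0; on 'a' 0 → fail=0;  out ∅∪∅=∅
  n13('d'): parent n0 fail=0; on 'd' 0 → fail=0;  out ∅∪∅=∅
  n2('ee'): parent n1 fail=0; on 'e' 0 → fail=1;  out ∅∪∅=∅
  n5('ce'): parent n4 fail=0; on 'e' 0 → fail=1;  out ∅∪∅=∅
  n10('ad'): parent n9 fail=0; on 'd' 0 → fail=13;  out ∅∪∅=∅
  n14('dc'): parent n13 fail=0; on 'c' 0 → fail=4;  out ∅∪∅=∅
  n18('ec'): parent n1 fail=0; on 'c' 0 → fail=4;  out {5}∪∅={5}
  n3('eed'): parent n2 fail=1; on 'd' 1→0 → fail=13;  out {0}∪∅={0}
  n6('ceb'): parent n5 fail=1; on 'b' 1→0 → fail=0;  out ∅∪∅=∅
  n8('eea'): parent n2 fail=1; on 'a' 1→0 → fail=9;  out {2}∪∅={2}
  n11('adc'): parent n10 fail=13; on 'c' 13 → fail=14;  out ∅∪∅=∅
  n15('dcd'): parent n14 fail=4; on 'd' 4→0 → fail=13;  out ∅∪∅=∅
  n7('ceba'): parent n6 fail=0; on 'a' 0 → fail=9;  out {1}∪∅={1}
  n12('adcb'): parent n11 fail=14; on 'b' 14→4→0 → fail=0;  out {3}∪∅={3}
  n16('dcde'): parent n15 fail=13; on 'e' 13→0 → fail=1;  out ∅∪∅=∅
  n17('dcdec'): parent n16 fail=1; on 'c' 1 → fail=18;  out {4}∪{5}={4,5}

Scan:
i=0 'b': node 0→0
i=1 'a': node 0→9
i=2 'e': node 9→1 (via fail)
i=3 'a': node 1→9 (via fail)
i=4 'c': node 9→4 (via fail)
i=5 'e': node 4→5
i=6 'b': node 5→6
i=7 'e': node 6→1 (via fail)
i=8 'e': node 1→2
i=9 'e': node 2→2 (via fail)
i=10 'a': node 2→8  ** P2@[8:10]
i=11 'a': node 8→9 (via fail)
i=12 'b': node 9→0 (via fail)
i=13 'c': node 0→4
i=14 'e': node 4→5
i=15 'c': node 5→18 (via fail)  ** P5@[14:15]
i=16 'c': node 18→4 (via fail)
i=17 'e': node 4→5
i=18 'b': node 5→6
i=19 'a': node 6→7  ** P1@[16:19]
i=20 'b': node 7→0 (via fail)
i=21 'a': node 0→9
i=22 'b': node 9→0 (via fail)
i=23 'a': node 0→9
i=24 'a': node 9→9 (via fail)
i=25 'd': node 9→10
i=26 'c': node 10→11
i=27 'b': node 11→12  ** P3@[24:27]

Matches: [[10,2],[15,5],[19,1],[27,3]]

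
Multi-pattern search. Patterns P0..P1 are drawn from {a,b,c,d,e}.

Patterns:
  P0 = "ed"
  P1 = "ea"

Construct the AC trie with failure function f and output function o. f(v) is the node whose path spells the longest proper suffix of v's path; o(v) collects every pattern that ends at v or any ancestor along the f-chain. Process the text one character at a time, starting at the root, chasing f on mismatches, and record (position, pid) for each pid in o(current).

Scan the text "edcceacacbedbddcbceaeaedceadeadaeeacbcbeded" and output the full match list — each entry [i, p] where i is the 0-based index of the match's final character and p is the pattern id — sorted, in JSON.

Build:
Trie (insert patterns):
  0='ε' goto e→1
  1='e' goto a→3 d→2
  2='ed' goto ·  ←P0
  3='ea' goto ·  ←P1

BFS fail/out derivation:
  n1('e'): parent n0 fail=0; on 'e' 0 → fail=0;  out ∅∪∅=∅
  n2('ed'): parent n1 fail=0; on 'd' 0 → fail=0;  out {0}∪∅={0}
  n3('ea'): parent n1 fail=0; on 'a' 0 → fail=0;  out {1}∪∅={1}

Run:
i=0 'e': node 0→1
i=1 'd': node 1→2  → match P0@[0:1]
i=2 'c': node 2→0 (via fail)
i=3 'c': node 0→0
i=4 'e': node 0→1
i=5 'a': node 1→3  → match P1@[4:5]
i=6 'c': node 3→0 (via fail)
i=7 'a': node 0→0
i=8 'c': node 0→0
i=9 'b': node 0→0
i=10 'e': node 0→1
i=11 'd': node 1→2  → match P0@[10:11]
i=12 'b': node 2→0 (via fail)
i=13 'd': node 0→0
i=14 'd': node 0→0
i=15 'c': node 0→0
i=16 'b': node 0→0
i=17 'c': node 0→0
i=18 'e': node 0→1
i=19 'a': node 1→3  → match P1@[18:19]
i=20 'e': node 3→1 (via fail)
i=21 'a': node 1→3  → match P1@[20:21]
i=22 'e': node 3→1 (via fail)
i=23 'd': node 1→2  → match P0@[22:23]
i=24 'c': node 2→0 (via fail)
i=25 'e': node 0→1
i=26 'a': node 1→3  → match P1@[25:26]
i=27 'd': node 3→0 (via fail)
i=28 'e': node 0→1
i=29 'a': node 1→3  → match P1@[28:29]
i=30 'd': node 3→0 (via fail)
i=31 'a': node 0→0
i=32 'e': node 0→1
i=33 'e': node 1→1 (via fail)
i=34 'a': node 1→3  → match P1@[33:34]
i=35 'c': node 3→0 (via fail)
i=36 'b': node 0→0
i=37 'c': node 0→0
i=38 'b': node 0→0
i=39 'e': node 0→1
i=40 'd': node 1→2  → match P0@[39:40]
i=41 'e': node 2→1 (via fail)
i=42 'd': node 1→2  → match P0@[41:42]

All matches (sorted): [[1,0],[5,1],[11,0],[19,1],[21,1],[23,0],[26,1],[29,1],[34,1],[40,0],[42,0]]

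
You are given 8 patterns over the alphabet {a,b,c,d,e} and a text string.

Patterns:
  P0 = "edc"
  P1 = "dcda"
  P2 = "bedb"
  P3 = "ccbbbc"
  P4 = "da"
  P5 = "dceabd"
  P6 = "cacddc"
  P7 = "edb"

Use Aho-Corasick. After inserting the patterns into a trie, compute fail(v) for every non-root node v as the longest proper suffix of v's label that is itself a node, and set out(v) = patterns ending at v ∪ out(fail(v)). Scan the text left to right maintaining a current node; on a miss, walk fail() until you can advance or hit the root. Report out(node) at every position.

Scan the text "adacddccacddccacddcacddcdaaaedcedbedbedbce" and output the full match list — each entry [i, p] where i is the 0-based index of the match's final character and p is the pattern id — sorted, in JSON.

Build automaton:
Trie (insert patterns):
  n0 'ε': b→8 c→12 d→4 e→1
  n1 'e': d→2
  n2 'ed': b→28 c→3
  n3 'edc': ·  ←P0
  n4 'd': a→18 c→5
  n5 'dc': d→6 e→19
  n6 'dcd': a→7
  n7 'dcda': ·  ←P1
  n8 'b': e→9
  n9 'be': d→10
  n10 'bed': b→11
  n11 'bedb': ·  ←P2
  n12 'c': a→23 c→13
  n13 'cc': b→14
  n14 'ccb': b→15
  n15 'ccbb': b→16
  n16 'ccbbb': c→17
  n17 'ccbbbc': ·  ←P3
  n18 'da': ·  ←P4
  n19 'dce': a→20
  n20 'dcea': b→21
  n21 'dceab': d→22
  n22 'dceabd': ·  ←P5
  n23 'ca': c→24
  n24 'cac': d→25
  n25 'cacd': d→26
  n26 'cacdd': c→27
  n27 'cacddc': ·  ←P6
  n28 'edb': ·  ←P7

BFS fail/out derivation:
  n1('e'): parent n0 fail=0; on 'e' 0 → fail=0;  out ∅∪∅=∅
  n4('d'): parent n0 fail=0; on 'd' 0 → fail=0;  out ∅∪∅=∅
  n8('b'): parent n0 fail=0; on 'b' 0 → fail=0;  out ∅∪∅=∅
  n12('c'): parent n0 fail=0; on 'c' 0 → fail=0;  out ∅∪∅=∅
  n2('ed'): parent n1 fail=0; on 'd' 0 → fail=4;  out ∅∪∅=∅
  n5('dc'): parent n4 fail=0; on 'c' 0 → fail=12;  out ∅∪∅=∅
  n9('be'): parent n8 fail=0; on 'e' 0 → fail=1;  out ∅∪∅=∅
  n13('cc'): parent n12 fail=0; on 'c' 0 → fail=12;  out ∅∪∅=∅
  n18('da'): parent n4 fail=0; on 'a' 0 → fail=0;  out {4}∪∅={4}
  n23('ca'): parent n12 fail=0; on 'a' 0 → fail=0;  out ∅∪∅=∅
  n3('edc'): parent n2 fail=4; on 'c' 4 → fail=5;  out {0}∪∅={0}
  n6('dcd'): parent n5 fail=12; on 'd' 12→0 → fail=4;  out ∅∪∅=∅
  n10('bed'): parent n9 fail=1; on 'd' 1 → fail=2;  out ∅∪∅=∅
  n14('ccb'): parent n13 fail=12; on 'b' 12→0 → fail=8;  out ∅∪∅=∅
  n19('dce'): parent n5 fail=12; on 'e' 12→0 → fail=1;  out ∅∪∅=∅
  n24('cac'): parent n23 fail=0; on 'c' 0 → fail=12;  out ∅∪∅=∅
  n28('edb'): parent n2 fail=4; on 'b' 4→0 → fail=8;  out {7}∪∅={7}
  n7('dcda'): parent n6 fail=4; on 'a' 4 → fail=18;  out {1}∪{4}={1,4}
  n11('bedb'): parent n10 fail=2; on 'b' 2 → fail=28;  out {2}∪{7}={2,7}
  n15('ccbb'): parent n14 fail=8; on 'b' 8→0 → fail=8;  out ∅∪∅=∅
  n20('dcea'): parent n19 fail=1; on 'a' 1→0 → fail=0;  out ∅∪∅=∅
  n25('cacd'): parent n24 fail=12; on 'd' 12→0 → fail=4;  out ∅∪∅=∅
  n16('ccbbb'): parent n15 fail=8; on 'b' 8→0 → fail=8;  out ∅∪∅=∅
  n21('dceab'): parent n20 fail=0; on 'b' 0 → fail=8;  out ∅∪∅=∅
  n26('cacdd'): parent n25 fail=4; on 'd' 4→0 → fail=4;  out ∅∪∅=∅
  n17('ccbbbc'): parent n16 fail=8; on 'c' 8→0 → fail=12;  out {3}∪∅={3}
  n22('dceabd'): parent n21 fail=8; on 'd' 8→0 → fail=4;  out {5}∪∅={5}
  n27('cacddc'): parent n26 fail=4; on 'c' 4 → fail=5;  out {6}∪∅={6}

Scan:
pos 0 'a': at 0
pos 1 'd': at 4
pos 2 'a': at 18  ** P4@[1:2]
pos 3 'c': at 12 ·f
pos 4 'd': at 4 ·f
pos 5 'd': at 4 ·f
pos 6 'c': at 5
pos 7 'c': at 13 ·f
pos 8 'a': at 23 ·f
pos 9 'c': at 24
pos 10 'd': at 25
pos 11 'd': at 26
pos 12 'c': at 27  ** P6@[7:12]
pos 13 'c': at 13 ·f
pos 14 'a': at 23 ·f
pos 15 'c': at 24
pos 16 'd': at 25
pos 17 'd': at 26
pos 18 'c': at 27  ** P6@[13:18]
pos 19 'a': at 23 ·f
pos 20 'c': at 24
pos 21 'd': at 25
pos 22 'd': at 26
pos 23 'c': at 27  ** P6@[18:23]
pos 24 'd': at 6 ·f
pos 25 'a': at 7  ** P1@[22:25],P4@[24:25]
pos 26 'a': at 0 ·f
pos 27 'a': at 0
pos 28 'e': at 1
pos 29 'd': at 2
pos 30 'c': at 3  ** P0@[28:30]
pos 31 'e': at 19 ·f
pos 32 'd': at 2 ·f
pos 33 'b': at 28  ** P7@[31:33]
pos 34 'e': at 9 ·f
pos 35 'd': at 10
pos 36 'b': at 11  ** P2@[33:36],P7@[34:36]
pos 37 'e': at 9 ·f
pos 38 'd': at 10
pos 39 'b': at 11  ** P2@[36:39],P7@[37:39]
pos 40 'c': at 12 ·f
pos 41 'e': at 1 ·f

Result: [[2,4],[12,6],[18,6],[23,6],[25,1],[25,4],[30,0],[33,7],[36,2],[36,7],[39,2],[39,7]]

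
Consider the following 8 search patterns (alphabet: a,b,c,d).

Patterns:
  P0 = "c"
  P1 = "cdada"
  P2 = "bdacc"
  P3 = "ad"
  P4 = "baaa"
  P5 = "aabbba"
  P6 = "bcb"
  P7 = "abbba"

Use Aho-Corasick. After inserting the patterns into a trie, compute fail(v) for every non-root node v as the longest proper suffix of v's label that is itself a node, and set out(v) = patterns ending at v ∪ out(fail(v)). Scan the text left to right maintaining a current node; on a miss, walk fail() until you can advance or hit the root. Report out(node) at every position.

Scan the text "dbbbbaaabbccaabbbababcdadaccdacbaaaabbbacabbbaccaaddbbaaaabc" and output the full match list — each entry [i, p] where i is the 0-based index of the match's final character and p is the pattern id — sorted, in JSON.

Build:
Trie (insert patterns):
  0='ε' goto a→11 b→6 c→1
  1='c' goto d→2  [P0 ends]
  2='cd' goto a→3
  3='cda' goto d→4
  4='cdad' goto a→5
  5='cdada' goto ·  [P1 ends]
  6='b' goto a→13 c→21 d→7
  7='bd' goto a→8
  8='bda' goto c→9
  9='bdac' goto c→10
  10='bdacc' goto ·  [P2 ends]
  11='a' goto a→16 b→23 d→12
  12='ad' goto ·  [P3 ends]
  13='ba' goto a→14
  14='baa' goto a→15
  15='baaa' goto ·  [P4 ends]
  16='aa' goto b→17
  17='aab' goto b→18
  18='aabb' goto b→19
  19='aabbb' goto a→20
  20='aabbba' goto ·  [P5 ends]
  21='bc' goto b→22
  22='bcb' goto ·  [P6 ends]
  23='ab' goto b→24
  24='abb' goto b→25
  25='abbb' goto a→26
  26='abbba' goto ·  [P7 ends]

Failure links (BFS by depth):
  n1('c'): parent n0 fail=0; on 'c' 0 → fail=0;  out {0}∪∅={0}
  n6('b'): parent n0 fail=0; on 'b' 0 → fail=0;  out ∅∪∅=∅
  n11('a'): parent n0 fail=0; on 'a' 0 → fail=0;  out ∅∪∅=∅
  n2('cd'): parent n1 fail=0; on 'd' 0 → fail=0;  out ∅∪∅=∅
  n7('bd'): parent n6 fail=0; on 'd' 0 → fail=0;  out ∅∪∅=∅
  n12('ad'): parent n11 fail=0; on 'd' 0 → fail=0;  out {3}∪∅={3}
  n13('ba'): parent n6 fail=0; on 'a' 0 → fail=11;  out ∅∪∅=∅
  n16('aa'): parent n11 fail=0; on 'a' 0 → fail=11;  out ∅∪∅=∅
  n21('bc'): parent n6 fail=0; on 'c' 0 → fail=1;  out ∅∪{0}={0}
  n23('ab'): parent n11 fail=0; on 'b' 0 → fail=6;  out ∅∪∅=∅
  n3('cda'): parent n2 fail=0; on 'a' 0 → fail=11;  out ∅∪∅=∅
  n8('bda'): parent n7 fail=0; on 'a' 0 → fail=11;  out ∅∪∅=∅
  n14('baa'): parent n13 fail=11; on 'a' 11 → fail=16;  out ∅∪∅=∅
  n17('aab'): parent n16 fail=11; on 'b' 11 → fail=23;  out ∅∪∅=∅
  n22('bcb'): parent n21 fail=1; on 'b' 1→0 → fail=6;  out {6}∪∅={6}
  n24('abb'): parent n23 fail=6; on 'b' 6→0 → fail=6;  out ∅∪∅=∅
  n4('cdad'): parent n3 fail=11; on 'd' 11 → fail=12;  out ∅∪{3}={3}
  n9('bdac'): parent n8 fail=11; on 'c' 11→0 → fail=1;  out ∅∪{0}={0}
  n15('baaa'): parent n14 fail=16; on 'a' 16→11 → fail=16;  out {4}∪∅={4}
  n18('aabb'): parent n17 fail=23; on 'b' 23 → fail=24;  out ∅∪∅=∅
  n25('abbb'): parent n24 fail=6; on 'b' 6→0 → fail=6;  out ∅∪∅=∅
  n5('cdada'): parent n4 fail=12; on 'a' 12→0 → fail=11;  out {1}∪∅={1}
  n10('bdacc'): parent n9 fail=1; on 'c' 1→0 → fail=1;  out {2}∪{0}={0,2}
  n19('aabbb'): parent n18 fail=24; on 'b' 24 → fail=25;  out ∅∪∅=∅
  n26('abbba'): parent n25 fail=6; on 'a' 6 → fail=13;  out {7}∪∅={7}
  n20('aabbba'): parent n19 fail=25; on 'a' 25 → fail=26;  out {5}∪{7}={5,7}

Text stream:
pos 0 'd': at 0
pos 1 'b': at 6
pos 2 'b': at 6 ·f
pos 3 'b': at 6 ·f
pos 4 'b': at 6 ·f
pos 5 'a': at 13
pos 6 'a': at 14
pos 7 'a': at 15  → match P4@[4:7]
pos 8 'b': at 17 ·f
pos 9 'b': at 18
pos 10 'c': at 21 ·f  → match P0@[10:10]
pos 11 'c': at 1 ·f  → match P0@[11:11]
pos 12 'a': at 11 ·f
pos 13 'a': at 16
pos 14 'b': at 17
pos 15 'b': at 18
pos 16 'b': at 19
pos 17 'a': at 20  → match P5@[12:17],P7@[13:17]
pos 18 'b': at 23 ·f
pos 19 'a': at 13 ·f
pos 20 'b': at 23 ·f
pos 21 'c': at 21 ·f  → match P0@[21:21]
pos 22 'd': at 2 ·f
pos 23 'a': at 3
pos 24 'd': at 4  → match P3@[23:24]
pos 25 'a': at 5  → match P1@[21:25]
pos 26 'c': at 1 ·f  → match P0@[26:26]
pos 27 'c': at 1 ·f  → match P0@[27:27]
pos 28 'd': at 2
pos 29 'a': at 3
pos 30 'c': at 1 ·f  → match P0@[30:30]
pos 31 'b': at 6 ·f
pos 32 'a': at 13
pos 33 'a': at 14
pos 34 'a': at 15  → match P4@[31:34]
pos 35 'a': at 16 ·f
pos 36 'b': at 17
pos 37 'b': at 18
pos 38 'b': at 19
pos 39 'a': at 20  → match P5@[34:39],P7@[35:39]
pos 40 'c': at 1 ·f  → match P0@[40:40]
pos 41 'a': at 11 ·f
pos 42 'b': at 23
pos 43 'b': at 24
pos 44 'b': at 25
pos 45 'a': at 26  → match P7@[41:45]
pos 46 'c': at 1 ·f  → match P0@[46:46]
pos 47 'c': at 1 ·f  → match P0@[47:47]
pos 48 'a': at 11 ·f
pos 49 'a': at 16
pos 50 'd': at 12 ·f  → match P3@[49:50]
pos 51 'd': at 0 ·f
pos 52 'b': at 6
pos 53 'b': at 6 ·f
pos 54 'a': at 13
pos 55 'a': at 14
pos 56 'a': at 15  → match P4@[53:56]
pos 57 'a': at 16 ·f
pos 58 'b': at 17
pos 59 'c': at 21 ·f  → match P0@[59:59]

Result: [[7,4],[10,0],[11,0],[17,5],[17,7],[21,0],[24,3],[25,1],[26,0],[27,0],[30,0],[34,4],[39,5],[39,7],[40,0],[45,7],[46,0],[47,0],[50,3],[56,4],[59,0]]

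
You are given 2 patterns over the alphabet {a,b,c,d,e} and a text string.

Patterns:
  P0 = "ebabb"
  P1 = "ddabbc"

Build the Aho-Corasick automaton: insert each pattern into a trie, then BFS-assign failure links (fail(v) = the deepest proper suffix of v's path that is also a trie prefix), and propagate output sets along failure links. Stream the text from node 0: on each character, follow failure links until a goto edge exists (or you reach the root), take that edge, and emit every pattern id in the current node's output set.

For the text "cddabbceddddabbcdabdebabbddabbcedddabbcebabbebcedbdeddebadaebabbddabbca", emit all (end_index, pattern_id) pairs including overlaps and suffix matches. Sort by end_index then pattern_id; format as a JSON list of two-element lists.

Construct AC machine:
Trie nodes:
  n0 'ε': d→6 e→1
  n1 'e': b→2
  n2 'eb': a→3
  n3 'eba': b→4
  n4 'ebab': b→5
  n5 'ebabb': ·  [P0 ends]
  n6 'd': d→7
  n7 'dd': a→8
  n8 'dda': b→9
  n9 'ddab': b→10
  n10 'ddabb': c→11
  n11 'ddabbc': ·  [P1 ends]

BFS fail/out derivation:
  n1('e'): parent n0 fail=0; on 'e' 0 → fail=0;  out ∅∪∅=∅
  n6('d'): parent n0 fail=0; on 'd' 0 → fail=0;  out ∅∪∅=∅
  n2('eb'): parent n1 fail=0; on 'b' 0 → fail=0;  out ∅∪∅=∅
  n7('dd'): parent n6 fail=0; on 'd' 0 → fail=6;  out ∅∪∅=∅
  n3('eba'): parent n2 fail=0; on 'a' 0 → fail=0;  out ∅∪∅=∅
  n8('dda'): parent n7 fail=6; on 'a' 6→0 → fail=0;  out ∅∪∅=∅
  n4('ebab'): parent n3 fail=0; on 'b' 0 → fail=0;  out ∅∪∅=∅
  n9('ddab'): parent n8 fail=0; on 'b' 0 → fail=0;  out ∅∪∅=∅
  n5('ebabb'): parent n4 fail=0; on 'b' 0 → fail=0;  out {0}∪∅={0}
  n10('ddabb'): parent n9 fail=0; on 'b' 0 → fail=0;  out ∅∪∅=∅
  n11('ddabbc'): parent n10 fail=0; on 'c' 0 → fail=0;  out {1}∪∅={1}

Scan:
pos 0 'c': at 0
pos 1 'd': at 6
pos 2 'd': at 7
pos 3 'a': at 8
pos 4 'b': at 9
pos 5 'b': at 10
pos 6 'c': at 11  emit P1@[1:6]
pos 7 'e': at 1 (fail-walked)
pos 8 'd': at 6 (fail-walked)
pos 9 'd': at 7
pos 10 'd': at 7 (fail-walked)
pos 11 'd': at 7 (fail-walked)
pos 12 'a': at 8
pos 13 'b': at 9
pos 14 'b': at 10
pos 15 'c': at 11  emit P1@[10:15]
pos 16 'd': at 6 (fail-walked)
pos 17 'a': at 0 (fail-walked)
pos 18 'b': at 0
pos 19 'd': at 6
pos 20 'e': at 1 (fail-walked)
pos 21 'b': at 2
pos 22 'a': at 3
pos 23 'b': at 4
pos 24 'b': at 5  emit P0@[20:24]
pos 25 'd': at 6 (fail-walked)
pos 26 'd': at 7
pos 27 'a': at 8
pos 28 'b': at 9
pos 29 'b': at 10
pos 30 'c': at 11  emit P1@[25:30]
pos 31 'e': at 1 (fail-walked)
pos 32 'd': at 6 (fail-walked)
pos 33 'd': at 7
pos 34 'd': at 7 (fail-walked)
pos 35 'a': at 8
pos 36 'b': at 9
pos 37 'b': at 10
pos 38 'c': at 11  emit P1@[33:38]
pos 39 'e': at 1 (fail-walked)
pos 40 'b': at 2
pos 41 'a': at 3
pos 42 'b': at 4
pos 43 'b': at 5  emit P0@[39:43]
pos 44 'e': at 1 (fail-walked)
pos 45 'b': at 2
pos 46 'c': at 0 (fail-walked)
pos 47 'e': at 1
pos 48 'd': at 6 (fail-walked)
pos 49 'b': at 0 (fail-walked)
pos 50 'd': at 6
pos 51 'e': at 1 (fail-walked)
pos 52 'd': at 6 (fail-walked)
pos 53 'd': at 7
pos 54 'e': at 1 (fail-walked)
pos 55 'b': at 2
pos 56 'a': at 3
pos 57 'd': at 6 (fail-walked)
pos 58 'a': at 0 (fail-walked)
pos 59 'e': at 1
pos 60 'b': at 2
pos 61 'a': at 3
pos 62 'b': at 4
pos 63 'b': at 5  emit P0@[59:63]
pos 64 'd': at 6 (fail-walked)
pos 65 'd': at 7
pos 66 'a': at 8
pos 67 'b': at 9
pos 68 'b': at 10
pos 69 'c': at 11  emit P1@[64:69]
pos 70 'a': at 0 (fail-walked)

All matches (sorted): [[6,1],[15,1],[24,0],[30,1],[38,1],[43,0],[63,0],[69,1]]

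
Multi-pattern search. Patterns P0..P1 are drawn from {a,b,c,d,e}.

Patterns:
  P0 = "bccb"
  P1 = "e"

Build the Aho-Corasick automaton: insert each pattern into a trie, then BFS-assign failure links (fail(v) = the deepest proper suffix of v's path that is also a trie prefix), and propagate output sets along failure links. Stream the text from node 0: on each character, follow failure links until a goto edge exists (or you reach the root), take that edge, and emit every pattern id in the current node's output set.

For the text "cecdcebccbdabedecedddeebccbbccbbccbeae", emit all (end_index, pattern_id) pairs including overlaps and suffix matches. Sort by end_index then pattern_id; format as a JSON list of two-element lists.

Build:
Trie nodes:
  0='ε' goto b→1 e→5
  1='b' goto c→2
  2='bc' goto c→3
  3='bcc' goto b→4
  4='bccb' goto ·  ←P0
  5='e' goto ·  ←P1

Failure links (BFS by depth):
  n1('b'): parent n0 fail=0; on 'b' 0 → fail=0;  out ∅∪∅=∅
  n5('e'): parent n0 fail=0; on 'e' 0 → fail=0;  out {1}∪∅={1}
  n2('bc'): parent n1 fail=0; on 'c' 0 → fail=0;  out ∅∪∅=∅
  n3('bcc'): parent n2 fail=0; on 'c' 0 → fail=0;  out ∅∪∅=∅
  n4('bccb'): parent n3 fail=0; on 'b' 0 → fail=1;  out {0}∪∅={0}

Run:
i=0 'c': node 0→0
i=1 'e': node 0→5  ** P1@[1:1]
i=2 'c': node 5→0 (via fail)
i=3 'd': node 0→0
i=4 'c': node 0→0
i=5 'e': node 0→5  ** P1@[5:5]
i=6 'b': node 5→1 (via fail)
i=7 'c': node 1→2
i=8 'c': node 2→3
i=9 'b': node 3→4  ** P0@[6:9]
i=10 'd': node 4→0 (via fail)
i=11 'a': node 0→0
i=12 'b': node 0→1
i=13 'e': node 1→5 (via fail)  ** P1@[13:13]
i=14 'd': node 5→0 (via fail)
i=15 'e': node 0→5  ** P1@[15:15]
i=16 'c': node 5→0 (via fail)
i=17 'e': node 0→5  ** P1@[17:17]
i=18 'd': node 5→0 (via fail)
i=19 'd': node 0→0
i=20 'd': node 0→0
i=21 'e': node 0→5  ** P1@[21:21]
i=22 'e': node 5→5 (via fail)  ** P1@[22:22]
i=23 'b': node 5→1 (via fail)
i=24 'c': node 1→2
i=25 'c': node 2→3
i=26 'b': node 3→4  ** P0@[23:26]
i=27 'b': node 4→1 (via fail)
i=28 'c': node 1→2
i=29 'c': node 2→3
i=30 'b': node 3→4  ** P0@[27:30]
i=31 'b': node 4→1 (via fail)
i=32 'c': node 1→2
i=33 'c': node 2→3
i=34 'b': node 3→4  ** P0@[31:34]
i=35 'e': node 4→5 (via fail)  ** P1@[35:35]
i=36 'a': node 5→0 (via fail)
i=37 'e': node 0→5  ** P1@[37:37]

All matches (sorted): [[1,1],[5,1],[9,0],[13,1],[15,1],[17,1],[21,1],[22,1],[26,0],[30,0],[34,0],[35,1],[37,1]]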